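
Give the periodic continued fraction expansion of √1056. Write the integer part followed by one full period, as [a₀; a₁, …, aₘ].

a₀ = ⌊√1056⌋ = 32.
With m₀=0, d₀=1 and mₖ₊₁ = dₖaₖ − mₖ, dₖ₊₁ = (n − mₖ₊₁²)/dₖ, aₖ₊₁ = ⌊(a₀+mₖ₊₁)/dₖ₊₁⌋:
  k=1: m=32, d=32, a=2
  k=2: m=32, d=1, a=64
d=1 and a=2a₀=64 at k=2, so the next step gives (m, d) = (32, 32) again — its k=1 value — and the period has length 2.

[32; 2, 64]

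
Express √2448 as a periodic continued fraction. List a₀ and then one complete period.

[49; 2, 10, 2, 98]

a₀ = ⌊√2448⌋ = 49.
With m₀=0, d₀=1 and mₖ₊₁ = dₖaₖ − mₖ, dₖ₊₁ = (n − mₖ₊₁²)/dₖ, aₖ₊₁ = ⌊(a₀+mₖ₊₁)/dₖ₊₁⌋:
  k=1: m=49, d=47, a=2
  k=2: m=45, d=9, a=10
  k=3: m=45, d=47, a=2
  k=4: m=49, d=1, a=98
d=1 and a=2a₀=98 at k=4, so the next step gives (m, d) = (49, 47) again — its k=1 value — and the period has length 4.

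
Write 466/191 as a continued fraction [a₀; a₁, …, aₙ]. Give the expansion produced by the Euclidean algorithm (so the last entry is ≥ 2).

[2; 2, 3, 1, 1, 1, 7]

466 = 2·191 + 84
191 = 2·84 + 23
84 = 3·23 + 15
23 = 1·15 + 8
15 = 1·8 + 7
8 = 1·7 + 1
7 = 7·1 + 0  (stop)
So 466/191 = [2; 2, 3, 1, 1, 1, 7].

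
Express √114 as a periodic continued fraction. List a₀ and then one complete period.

[10; 1, 2, 10, 2, 1, 20]

a₀ = ⌊√114⌋ = 10.
With m₀=0, d₀=1 and mₖ₊₁ = dₖaₖ − mₖ, dₖ₊₁ = (n − mₖ₊₁²)/dₖ, aₖ₊₁ = ⌊(a₀+mₖ₊₁)/dₖ₊₁⌋:
  k=1: m=10, d=14, a=1
  k=2: m=4, d=7, a=2
  k=3: m=10, d=2, a=10
  k=4: m=10, d=7, a=2
  k=5: m=4, d=14, a=1
  k=6: m=10, d=1, a=20
d=1 and a=2a₀=20 at k=6, so the next step gives (m, d) = (10, 14) again — its k=1 value — and the period has length 6.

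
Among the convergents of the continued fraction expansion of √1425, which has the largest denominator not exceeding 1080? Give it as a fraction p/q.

34163/905

√1425 = [37; 1, 2, 1, 74, …] (period length 4).
Convergents:
  p_0/q_0 = 37/1
  p_1/q_1 = 38/1
  p_2/q_2 = 113/3
  p_3/q_3 = 151/4
  p_4/q_4 = 11287/299
  p_5/q_5 = 11438/303
  p_6/q_6 = 34163/905
  p_7/q_7 = 45601/1208
q_6 = 905 ≤ 1080 < 1208 = q_7, so the answer is 34163/905.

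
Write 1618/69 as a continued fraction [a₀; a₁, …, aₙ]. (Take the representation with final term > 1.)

1618 = 23×69 + 31
69 = 2×31 + 7
31 = 4×7 + 3
7 = 2×3 + 1
3 = 3×1 + 0  (stop)
So 1618/69 = [23; 2, 4, 2, 3].

[23; 2, 4, 2, 3]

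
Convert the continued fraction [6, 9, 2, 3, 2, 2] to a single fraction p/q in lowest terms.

Fold from the inside: start with 2/1.
  2 + 1/2 = 5/2
  3 + 2/5 = 17/5
  2 + 5/17 = 39/17
  9 + 17/39 = 368/39
  6 + 39/368 = 2247/368

2247/368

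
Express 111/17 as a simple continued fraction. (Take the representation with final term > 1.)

111 = 6*17 + 9
17 = 1*9 + 8
9 = 1*8 + 1
8 = 8*1 + 0  (stop)
So 111/17 = [6; 1, 1, 8].

[6; 1, 1, 8]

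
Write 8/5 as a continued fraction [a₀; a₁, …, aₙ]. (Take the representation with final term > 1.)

[1; 1, 1, 2]

8 = 1*5 + 3
5 = 1*3 + 2
3 = 1*2 + 1
2 = 2*1 + 0  (stop)
So 8/5 = [1; 1, 1, 2].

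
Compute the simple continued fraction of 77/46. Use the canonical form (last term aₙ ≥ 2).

77 = 1×46 + 31
46 = 1×31 + 15
31 = 2×15 + 1
15 = 15×1 + 0  (stop)
So 77/46 = [1; 1, 2, 15].

[1; 1, 2, 15]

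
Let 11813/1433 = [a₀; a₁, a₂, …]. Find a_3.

11813 = 8·1433 + 349   →  a_0 = 8
1433 = 4·349 + 37   →  a_1 = 4
349 = 9·37 + 16   →  a_2 = 9
37 = 2·16 + 5   →  a_3 = 2

2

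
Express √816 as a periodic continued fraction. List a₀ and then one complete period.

a₀ = ⌊√816⌋ = 28.
With m₀=0, d₀=1 and mₖ₊₁ = dₖaₖ − mₖ, dₖ₊₁ = (n − mₖ₊₁²)/dₖ, aₖ₊₁ = ⌊(a₀+mₖ₊₁)/dₖ₊₁⌋:
  k=1: m=28, d=32, a=1
  k=2: m=4, d=25, a=1
  k=3: m=21, d=15, a=3
  k=4: m=24, d=16, a=3
  k=5: m=24, d=15, a=3
  k=6: m=21, d=25, a=1
  k=7: m=4, d=32, a=1
  k=8: m=28, d=1, a=56
d=1 and a=2a₀=56 at k=8, so the next step gives (m, d) = (28, 32) again — its k=1 value — and the period has length 8.

[28; 1, 1, 3, 3, 3, 1, 1, 56]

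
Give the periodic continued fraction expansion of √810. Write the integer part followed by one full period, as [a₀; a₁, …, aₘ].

a₀ = ⌊√810⌋ = 28.
With m₀=0, d₀=1 and mₖ₊₁ = dₖaₖ − mₖ, dₖ₊₁ = (n − mₖ₊₁²)/dₖ, aₖ₊₁ = ⌊(a₀+mₖ₊₁)/dₖ₊₁⌋:
  k=1: m=28, d=26, a=2
  k=2: m=24, d=9, a=5
  k=3: m=21, d=41, a=1
  k=4: m=20, d=10, a=4
  k=5: m=20, d=41, a=1
  k=6: m=21, d=9, a=5
  k=7: m=24, d=26, a=2
  k=8: m=28, d=1, a=56
d=1 and a=2a₀=56 at k=8, so the next step gives (m, d) = (28, 26) again — its k=1 value — and the period has length 8.

[28; 2, 5, 1, 4, 1, 5, 2, 56]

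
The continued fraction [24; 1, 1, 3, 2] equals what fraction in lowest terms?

393/16

Fold from the inside: start with 2/1.
  3 + 1/2 = 7/2
  1 + 2/7 = 9/7
  1 + 7/9 = 16/9
  24 + 9/16 = 393/16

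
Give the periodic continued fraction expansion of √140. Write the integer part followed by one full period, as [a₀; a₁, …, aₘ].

a₀ = ⌊√140⌋ = 11.
With m₀=0, d₀=1 and mₖ₊₁ = dₖaₖ − mₖ, dₖ₊₁ = (n − mₖ₊₁²)/dₖ, aₖ₊₁ = ⌊(a₀+mₖ₊₁)/dₖ₊₁⌋:
  k=1: m=11, d=19, a=1
  k=2: m=8, d=4, a=4
  k=3: m=8, d=19, a=1
  k=4: m=11, d=1, a=22
d=1 and a=2a₀=22 at k=4, so the next step gives (m, d) = (11, 19) again — its k=1 value — and the period has length 4.

[11; 1, 4, 1, 22]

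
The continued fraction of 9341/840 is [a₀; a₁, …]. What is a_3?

9341 = 11·840 + 101   →  a_0 = 11
840 = 8·101 + 32   →  a_1 = 8
101 = 3·32 + 5   →  a_2 = 3
32 = 6·5 + 2   →  a_3 = 6

6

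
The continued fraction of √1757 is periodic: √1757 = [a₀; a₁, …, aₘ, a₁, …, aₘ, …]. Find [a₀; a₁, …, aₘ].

[41; 1, 10, 1, 82]

a₀ = ⌊√1757⌋ = 41.
With m₀=0, d₀=1 and mₖ₊₁ = dₖaₖ − mₖ, dₖ₊₁ = (n − mₖ₊₁²)/dₖ, aₖ₊₁ = ⌊(a₀+mₖ₊₁)/dₖ₊₁⌋:
  k=1: m=41, d=76, a=1
  k=2: m=35, d=7, a=10
  k=3: m=35, d=76, a=1
  k=4: m=41, d=1, a=82
d=1 and a=2a₀=82 at k=4, so the next step gives (m, d) = (41, 76) again — its k=1 value — and the period has length 4.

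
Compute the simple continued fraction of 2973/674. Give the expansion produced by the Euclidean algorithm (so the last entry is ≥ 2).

[4; 2, 2, 3, 4, 9]

2973 = 4·674 + 277
674 = 2·277 + 120
277 = 2·120 + 37
120 = 3·37 + 9
37 = 4·9 + 1
9 = 9·1 + 0  (stop)
So 2973/674 = [4; 2, 2, 3, 4, 9].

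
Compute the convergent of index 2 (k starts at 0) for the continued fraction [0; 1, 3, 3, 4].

Using pₖ = aₖpₖ₋₁ + pₖ₋₂, qₖ = aₖqₖ₋₁ + qₖ₋₂ (with p₋₁=1, p₋₂=0, q₋₁=0, q₋₂=1):
  k=0: a=0, p=0, q=1
  k=1: a=1, p=1, q=1
  k=2: a=3, p=3, q=4

3/4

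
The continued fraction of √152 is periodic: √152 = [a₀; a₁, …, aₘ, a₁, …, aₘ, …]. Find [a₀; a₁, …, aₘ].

[12; 3, 24]

a₀ = ⌊√152⌋ = 12.
With m₀=0, d₀=1 and mₖ₊₁ = dₖaₖ − mₖ, dₖ₊₁ = (n − mₖ₊₁²)/dₖ, aₖ₊₁ = ⌊(a₀+mₖ₊₁)/dₖ₊₁⌋:
  k=1: m=12, d=8, a=3
  k=2: m=12, d=1, a=24
d=1 and a=2a₀=24 at k=2, so the next step gives (m, d) = (12, 8) again — its k=1 value — and the period has length 2.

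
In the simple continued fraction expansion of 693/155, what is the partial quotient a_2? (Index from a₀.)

8

693 = 4·155 + 73   →  a_0 = 4
155 = 2·73 + 9   →  a_1 = 2
73 = 8·9 + 1   →  a_2 = 8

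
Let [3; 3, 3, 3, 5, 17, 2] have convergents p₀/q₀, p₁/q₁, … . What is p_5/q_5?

Using pₖ = aₖpₖ₋₁ + pₖ₋₂, qₖ = aₖqₖ₋₁ + qₖ₋₂ (with p₋₁=1, p₋₂=0, q₋₁=0, q₋₂=1):
  k=0: a=3, p=3, q=1
  k=1: a=3, p=10, q=3
  k=2: a=3, p=33, q=10
  k=3: a=3, p=109, q=33
  k=4: a=5, p=578, q=175
  k=5: a=17, p=9935, q=3008

9935/3008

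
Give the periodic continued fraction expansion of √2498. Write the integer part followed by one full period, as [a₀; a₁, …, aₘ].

[49; 1, 48, 1, 98]

a₀ = ⌊√2498⌋ = 49.
With m₀=0, d₀=1 and mₖ₊₁ = dₖaₖ − mₖ, dₖ₊₁ = (n − mₖ₊₁²)/dₖ, aₖ₊₁ = ⌊(a₀+mₖ₊₁)/dₖ₊₁⌋:
  k=1: m=49, d=97, a=1
  k=2: m=48, d=2, a=48
  k=3: m=48, d=97, a=1
  k=4: m=49, d=1, a=98
d=1 and a=2a₀=98 at k=4, so the next step gives (m, d) = (49, 97) again — its k=1 value — and the period has length 4.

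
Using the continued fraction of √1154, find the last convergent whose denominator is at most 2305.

77351/2277

√1154 = [33; 1, 32, 1, 66, …] (period length 4).
Convergents:
  p_0/q_0 = 33/1
  p_1/q_1 = 34/1
  p_2/q_2 = 1121/33
  p_3/q_3 = 1155/34
  p_4/q_4 = 77351/2277
  p_5/q_5 = 78506/2311
q_4 = 2277 ≤ 2305 < 2311 = q_5, so the answer is 77351/2277.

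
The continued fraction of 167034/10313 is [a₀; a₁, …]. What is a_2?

167034 = 16·10313 + 2026   →  a_0 = 16
10313 = 5·2026 + 183   →  a_1 = 5
2026 = 11·183 + 13   →  a_2 = 11

11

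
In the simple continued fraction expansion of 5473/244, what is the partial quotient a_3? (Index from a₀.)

5473 = 22·244 + 105   →  a_0 = 22
244 = 2·105 + 34   →  a_1 = 2
105 = 3·34 + 3   →  a_2 = 3
34 = 11·3 + 1   →  a_3 = 11

11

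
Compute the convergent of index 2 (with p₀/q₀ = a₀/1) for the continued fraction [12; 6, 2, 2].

Using pₖ = aₖpₖ₋₁ + pₖ₋₂, qₖ = aₖqₖ₋₁ + qₖ₋₂ (with p₋₁=1, p₋₂=0, q₋₁=0, q₋₂=1):
  k=0: a=12, p=12, q=1
  k=1: a=6, p=73, q=6
  k=2: a=2, p=158, q=13

158/13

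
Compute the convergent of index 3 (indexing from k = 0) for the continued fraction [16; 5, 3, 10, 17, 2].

Using pₖ = aₖpₖ₋₁ + pₖ₋₂, qₖ = aₖqₖ₋₁ + qₖ₋₂ (with p₋₁=1, p₋₂=0, q₋₁=0, q₋₂=1):
  k=0: a=16, p=16, q=1
  k=1: a=5, p=81, q=5
  k=2: a=3, p=259, q=16
  k=3: a=10, p=2671, q=165

2671/165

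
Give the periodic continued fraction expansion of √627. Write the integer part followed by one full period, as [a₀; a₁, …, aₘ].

[25; 25, 50]

a₀ = ⌊√627⌋ = 25.
With m₀=0, d₀=1 and mₖ₊₁ = dₖaₖ − mₖ, dₖ₊₁ = (n − mₖ₊₁²)/dₖ, aₖ₊₁ = ⌊(a₀+mₖ₊₁)/dₖ₊₁⌋:
  k=1: m=25, d=2, a=25
  k=2: m=25, d=1, a=50
d=1 and a=2a₀=50 at k=2, so the next step gives (m, d) = (25, 2) again — its k=1 value — and the period has length 2.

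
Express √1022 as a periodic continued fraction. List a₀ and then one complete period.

[31; 1, 30, 1, 62]

a₀ = ⌊√1022⌋ = 31.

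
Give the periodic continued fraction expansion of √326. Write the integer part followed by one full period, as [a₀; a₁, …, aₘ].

a₀ = ⌊√326⌋ = 18.
With m₀=0, d₀=1 and mₖ₊₁ = dₖaₖ − mₖ, dₖ₊₁ = (n − mₖ₊₁²)/dₖ, aₖ₊₁ = ⌊(a₀+mₖ₊₁)/dₖ₊₁⌋:
  k=1: m=18, d=2, a=18
  k=2: m=18, d=1, a=36
d=1 and a=2a₀=36 at k=2, so the next step gives (m, d) = (18, 2) again — its k=1 value — and the period has length 2.

[18; 18, 36]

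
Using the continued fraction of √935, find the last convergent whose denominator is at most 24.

581/19

√935 = [30; 1, 1, 2, 1, 2, 1, 1, 60, …] (period length 8).
Convergents:
  p_0/q_0 = 30/1
  p_1/q_1 = 31/1
  p_2/q_2 = 61/2
  p_3/q_3 = 153/5
  p_4/q_4 = 214/7
  p_5/q_5 = 581/19
  p_6/q_6 = 795/26
q_5 = 19 ≤ 24 < 26 = q_6, so the answer is 581/19.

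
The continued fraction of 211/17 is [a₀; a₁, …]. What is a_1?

2

211 = 12·17 + 7   →  a_0 = 12
17 = 2·7 + 3   →  a_1 = 2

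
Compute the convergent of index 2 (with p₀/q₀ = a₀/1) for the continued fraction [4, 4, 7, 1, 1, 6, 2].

123/29

Using pₖ = aₖpₖ₋₁ + pₖ₋₂, qₖ = aₖqₖ₋₁ + qₖ₋₂ (with p₋₁=1, p₋₂=0, q₋₁=0, q₋₂=1):
  k=0: a=4, p=4, q=1
  k=1: a=4, p=17, q=4
  k=2: a=7, p=123, q=29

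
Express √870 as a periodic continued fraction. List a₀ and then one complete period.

[29; 2, 58]

a₀ = ⌊√870⌋ = 29.
With m₀=0, d₀=1 and mₖ₊₁ = dₖaₖ − mₖ, dₖ₊₁ = (n − mₖ₊₁²)/dₖ, aₖ₊₁ = ⌊(a₀+mₖ₊₁)/dₖ₊₁⌋:
  k=1: m=29, d=29, a=2
  k=2: m=29, d=1, a=58
d=1 and a=2a₀=58 at k=2, so the next step gives (m, d) = (29, 29) again — its k=1 value — and the period has length 2.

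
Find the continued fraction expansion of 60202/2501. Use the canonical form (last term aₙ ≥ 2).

60202 = 24·2501 + 178
2501 = 14·178 + 9
178 = 19·9 + 7
9 = 1·7 + 2
7 = 3·2 + 1
2 = 2·1 + 0  (stop)
So 60202/2501 = [24; 14, 19, 1, 3, 2].

[24; 14, 19, 1, 3, 2]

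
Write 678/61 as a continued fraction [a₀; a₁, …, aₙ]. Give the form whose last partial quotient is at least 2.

678 = 11×61 + 7
61 = 8×7 + 5
7 = 1×5 + 2
5 = 2×2 + 1
2 = 2×1 + 0  (stop)
So 678/61 = [11; 8, 1, 2, 2].

[11; 8, 1, 2, 2]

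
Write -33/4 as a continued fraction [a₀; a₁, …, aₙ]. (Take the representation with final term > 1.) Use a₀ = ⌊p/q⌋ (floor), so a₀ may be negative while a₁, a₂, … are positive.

[-9; 1, 3]

-33 = -9*4 + 3
4 = 1*3 + 1
3 = 3*1 + 0  (stop)
So -33/4 = [-9; 1, 3].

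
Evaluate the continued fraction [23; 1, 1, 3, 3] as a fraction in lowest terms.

Using pₖ = aₖpₖ₋₁ + pₖ₋₂ and qₖ = aₖqₖ₋₁ + qₖ₋₂:
  k=0: a=23, p=23, q=1
  k=1: a=1, p=24, q=1
  k=2: a=1, p=47, q=2
  k=3: a=3, p=165, q=7
  k=4: a=3, p=542, q=23

542/23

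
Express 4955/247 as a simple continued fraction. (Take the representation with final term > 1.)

[20; 16, 2, 7]

4955 = 20·247 + 15
247 = 16·15 + 7
15 = 2·7 + 1
7 = 7·1 + 0  (stop)
So 4955/247 = [20; 16, 2, 7].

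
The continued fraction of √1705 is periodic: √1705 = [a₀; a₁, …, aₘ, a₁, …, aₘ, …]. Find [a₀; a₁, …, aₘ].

[41; 3, 2, 3, 82]

a₀ = ⌊√1705⌋ = 41.
With m₀=0, d₀=1 and mₖ₊₁ = dₖaₖ − mₖ, dₖ₊₁ = (n − mₖ₊₁²)/dₖ, aₖ₊₁ = ⌊(a₀+mₖ₊₁)/dₖ₊₁⌋:
  k=1: m=41, d=24, a=3
  k=2: m=31, d=31, a=2
  k=3: m=31, d=24, a=3
  k=4: m=41, d=1, a=82
d=1 and a=2a₀=82 at k=4, so the next step gives (m, d) = (41, 24) again — its k=1 value — and the period has length 4.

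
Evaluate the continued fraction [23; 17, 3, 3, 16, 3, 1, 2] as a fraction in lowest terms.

727220/31539

Fold from the inside: start with 2/1.
  1 + 1/2 = 3/2
  3 + 2/3 = 11/3
  16 + 3/11 = 179/11
  3 + 11/179 = 548/179
  3 + 179/548 = 1823/548
  17 + 548/1823 = 31539/1823
  23 + 1823/31539 = 727220/31539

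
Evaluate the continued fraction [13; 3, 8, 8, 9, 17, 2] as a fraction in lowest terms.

Fold from the inside: start with 2/1.
  17 + 1/2 = 35/2
  9 + 2/35 = 317/35
  8 + 35/317 = 2571/317
  8 + 317/2571 = 20885/2571
  3 + 2571/20885 = 65226/20885
  13 + 20885/65226 = 868823/65226

868823/65226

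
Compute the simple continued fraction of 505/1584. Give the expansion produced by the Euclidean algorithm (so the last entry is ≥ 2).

[0; 3, 7, 3, 7, 3]

505 = 0×1584 + 505
1584 = 3×505 + 69
505 = 7×69 + 22
69 = 3×22 + 3
22 = 7×3 + 1
3 = 3×1 + 0  (stop)
So 505/1584 = [0; 3, 7, 3, 7, 3].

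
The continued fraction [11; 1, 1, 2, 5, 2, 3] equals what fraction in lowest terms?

Fold from the inside: start with 3/1.
  2 + 1/3 = 7/3
  5 + 3/7 = 38/7
  2 + 7/38 = 83/38
  1 + 38/83 = 121/83
  1 + 83/121 = 204/121
  11 + 121/204 = 2365/204

2365/204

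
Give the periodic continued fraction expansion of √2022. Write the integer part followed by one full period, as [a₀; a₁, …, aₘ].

a₀ = ⌊√2022⌋ = 44.

[44; 1, 28, 1, 88]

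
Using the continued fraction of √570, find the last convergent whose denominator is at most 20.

√570 = [23; 1, 6, 1, 46, …] (period length 4).
Convergents:
  p_0/q_0 = 23/1
  p_1/q_1 = 24/1
  p_2/q_2 = 167/7
  p_3/q_3 = 191/8
  p_4/q_4 = 8953/375
q_3 = 8 ≤ 20 < 375 = q_4, so the answer is 191/8.

191/8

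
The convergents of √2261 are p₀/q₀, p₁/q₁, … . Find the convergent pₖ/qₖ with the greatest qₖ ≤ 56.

√2261 = [47; 1, 1, 4, 1, 1, 94, …] (period length 6).
Convergents:
  p_0/q_0 = 47/1
  p_1/q_1 = 48/1
  p_2/q_2 = 95/2
  p_3/q_3 = 428/9
  p_4/q_4 = 523/11
  p_5/q_5 = 951/20
  p_6/q_6 = 89917/1891
q_5 = 20 ≤ 56 < 1891 = q_6, so the answer is 951/20.

951/20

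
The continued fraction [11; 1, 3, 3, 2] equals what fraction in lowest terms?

353/30

Fold from the inside: start with 2/1.
  3 + 1/2 = 7/2
  3 + 2/7 = 23/7
  1 + 7/23 = 30/23
  11 + 23/30 = 353/30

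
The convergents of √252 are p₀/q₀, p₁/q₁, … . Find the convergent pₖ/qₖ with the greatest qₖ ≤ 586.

4048/255

√252 = [15; 1, 6, 1, 30, …] (period length 4).
Convergents:
  p_0/q_0 = 15/1
  p_1/q_1 = 16/1
  p_2/q_2 = 111/7
  p_3/q_3 = 127/8
  p_4/q_4 = 3921/247
  p_5/q_5 = 4048/255
  p_6/q_6 = 28209/1777
q_5 = 255 ≤ 586 < 1777 = q_6, so the answer is 4048/255.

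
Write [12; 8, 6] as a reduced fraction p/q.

594/49

Fold from the inside: start with 6/1.
  8 + 1/6 = 49/6
  12 + 6/49 = 594/49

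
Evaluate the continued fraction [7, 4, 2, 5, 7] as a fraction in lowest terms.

Using pₖ = aₖpₖ₋₁ + pₖ₋₂ and qₖ = aₖqₖ₋₁ + qₖ₋₂:
  k=0: a=7, p=7, q=1
  k=1: a=4, p=29, q=4
  k=2: a=2, p=65, q=9
  k=3: a=5, p=354, q=49
  k=4: a=7, p=2543, q=352

2543/352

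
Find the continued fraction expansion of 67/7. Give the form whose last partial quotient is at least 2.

[9; 1, 1, 3]

67 = 9·7 + 4
7 = 1·4 + 3
4 = 1·3 + 1
3 = 3·1 + 0  (stop)
So 67/7 = [9; 1, 1, 3].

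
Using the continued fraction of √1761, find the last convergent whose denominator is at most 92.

1175/28

√1761 = [41; 1, 26, 1, 82, …] (period length 4).
Convergents:
  p_0/q_0 = 41/1
  p_1/q_1 = 42/1
  p_2/q_2 = 1133/27
  p_3/q_3 = 1175/28
  p_4/q_4 = 97483/2323
q_3 = 28 ≤ 92 < 2323 = q_4, so the answer is 1175/28.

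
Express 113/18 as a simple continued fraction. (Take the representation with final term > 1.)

[6; 3, 1, 1, 2]

113 = 6*18 + 5
18 = 3*5 + 3
5 = 1*3 + 2
3 = 1*2 + 1
2 = 2*1 + 0  (stop)
So 113/18 = [6; 3, 1, 1, 2].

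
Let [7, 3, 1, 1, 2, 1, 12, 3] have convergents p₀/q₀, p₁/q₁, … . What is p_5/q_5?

Using pₖ = aₖpₖ₋₁ + pₖ₋₂, qₖ = aₖqₖ₋₁ + qₖ₋₂ (with p₋₁=1, p₋₂=0, q₋₁=0, q₋₂=1):
  k=0: a=7, p=7, q=1
  k=1: a=3, p=22, q=3
  k=2: a=1, p=29, q=4
  k=3: a=1, p=51, q=7
  k=4: a=2, p=131, q=18
  k=5: a=1, p=182, q=25

182/25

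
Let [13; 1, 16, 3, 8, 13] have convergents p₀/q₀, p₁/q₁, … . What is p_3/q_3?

725/52

Using pₖ = aₖpₖ₋₁ + pₖ₋₂, qₖ = aₖqₖ₋₁ + qₖ₋₂ (with p₋₁=1, p₋₂=0, q₋₁=0, q₋₂=1):
  k=0: a=13, p=13, q=1
  k=1: a=1, p=14, q=1
  k=2: a=16, p=237, q=17
  k=3: a=3, p=725, q=52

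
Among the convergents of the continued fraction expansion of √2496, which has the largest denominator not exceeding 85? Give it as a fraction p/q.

1249/25

√2496 = [49; 1, 23, 1, 98, …] (period length 4).
Convergents:
  p_0/q_0 = 49/1
  p_1/q_1 = 50/1
  p_2/q_2 = 1199/24
  p_3/q_3 = 1249/25
  p_4/q_4 = 123601/2474
q_3 = 25 ≤ 85 < 2474 = q_4, so the answer is 1249/25.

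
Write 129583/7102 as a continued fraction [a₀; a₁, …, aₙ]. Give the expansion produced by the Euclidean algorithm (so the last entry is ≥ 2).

129583 = 18*7102 + 1747
7102 = 4*1747 + 114
1747 = 15*114 + 37
114 = 3*37 + 3
37 = 12*3 + 1
3 = 3*1 + 0  (stop)
So 129583/7102 = [18; 4, 15, 3, 12, 3].

[18; 4, 15, 3, 12, 3]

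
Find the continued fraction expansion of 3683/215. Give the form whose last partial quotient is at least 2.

[17; 7, 1, 2, 9]

3683 = 17*215 + 28
215 = 7*28 + 19
28 = 1*19 + 9
19 = 2*9 + 1
9 = 9*1 + 0  (stop)
So 3683/215 = [17; 7, 1, 2, 9].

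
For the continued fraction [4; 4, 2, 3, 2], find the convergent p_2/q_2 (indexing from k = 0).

38/9

Using pₖ = aₖpₖ₋₁ + pₖ₋₂, qₖ = aₖqₖ₋₁ + qₖ₋₂ (with p₋₁=1, p₋₂=0, q₋₁=0, q₋₂=1):
  k=0: a=4, p=4, q=1
  k=1: a=4, p=17, q=4
  k=2: a=2, p=38, q=9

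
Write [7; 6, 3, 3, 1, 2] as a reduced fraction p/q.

1625/227

Fold from the inside: start with 2/1.
  1 + 1/2 = 3/2
  3 + 2/3 = 11/3
  3 + 3/11 = 36/11
  6 + 11/36 = 227/36
  7 + 36/227 = 1625/227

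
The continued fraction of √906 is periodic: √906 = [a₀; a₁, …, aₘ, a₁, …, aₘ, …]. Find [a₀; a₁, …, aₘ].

a₀ = ⌊√906⌋ = 30.
With m₀=0, d₀=1 and mₖ₊₁ = dₖaₖ − mₖ, dₖ₊₁ = (n − mₖ₊₁²)/dₖ, aₖ₊₁ = ⌊(a₀+mₖ₊₁)/dₖ₊₁⌋:
  k=1: m=30, d=6, a=10
  k=2: m=30, d=1, a=60
d=1 and a=2a₀=60 at k=2, so the next step gives (m, d) = (30, 6) again — its k=1 value — and the period has length 2.

[30; 10, 60]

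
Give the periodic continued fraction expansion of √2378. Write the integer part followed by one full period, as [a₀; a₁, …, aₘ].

a₀ = ⌊√2378⌋ = 48.
With m₀=0, d₀=1 and mₖ₊₁ = dₖaₖ − mₖ, dₖ₊₁ = (n − mₖ₊₁²)/dₖ, aₖ₊₁ = ⌊(a₀+mₖ₊₁)/dₖ₊₁⌋:
  k=1: m=48, d=74, a=1
  k=2: m=26, d=23, a=3
  k=3: m=43, d=23, a=3
  k=4: m=26, d=74, a=1
  k=5: m=48, d=1, a=96
d=1 and a=2a₀=96 at k=5, so the next step gives (m, d) = (48, 74) again — its k=1 value — and the period has length 5.

[48; 1, 3, 3, 1, 96]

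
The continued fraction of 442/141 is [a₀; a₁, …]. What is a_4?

442 = 3·141 + 19   →  a_0 = 3
141 = 7·19 + 8   →  a_1 = 7
19 = 2·8 + 3   →  a_2 = 2
8 = 2·3 + 2   →  a_3 = 2
3 = 1·2 + 1   →  a_4 = 1

1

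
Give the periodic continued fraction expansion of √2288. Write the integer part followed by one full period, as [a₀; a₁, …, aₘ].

[47; 1, 4, 1, 94]

a₀ = ⌊√2288⌋ = 47.
With m₀=0, d₀=1 and mₖ₊₁ = dₖaₖ − mₖ, dₖ₊₁ = (n − mₖ₊₁²)/dₖ, aₖ₊₁ = ⌊(a₀+mₖ₊₁)/dₖ₊₁⌋:
  k=1: m=47, d=79, a=1
  k=2: m=32, d=16, a=4
  k=3: m=32, d=79, a=1
  k=4: m=47, d=1, a=94
d=1 and a=2a₀=94 at k=4, so the next step gives (m, d) = (47, 79) again — its k=1 value — and the period has length 4.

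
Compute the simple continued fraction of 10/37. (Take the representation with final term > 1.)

[0; 3, 1, 2, 3]

10 = 0×37 + 10
37 = 3×10 + 7
10 = 1×7 + 3
7 = 2×3 + 1
3 = 3×1 + 0  (stop)
So 10/37 = [0; 3, 1, 2, 3].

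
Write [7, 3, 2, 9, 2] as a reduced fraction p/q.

Using pₖ = aₖpₖ₋₁ + pₖ₋₂ and qₖ = aₖqₖ₋₁ + qₖ₋₂:
  k=0: a=7, p=7, q=1
  k=1: a=3, p=22, q=3
  k=2: a=2, p=51, q=7
  k=3: a=9, p=481, q=66
  k=4: a=2, p=1013, q=139

1013/139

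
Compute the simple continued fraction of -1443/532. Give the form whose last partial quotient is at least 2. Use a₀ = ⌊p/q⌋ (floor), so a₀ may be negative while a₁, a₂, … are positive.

-1443 = -3×532 + 153
532 = 3×153 + 73
153 = 2×73 + 7
73 = 10×7 + 3
7 = 2×3 + 1
3 = 3×1 + 0  (stop)
So -1443/532 = [-3; 3, 2, 10, 2, 3].

[-3; 3, 2, 10, 2, 3]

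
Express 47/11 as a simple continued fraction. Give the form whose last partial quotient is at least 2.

[4; 3, 1, 2]

47 = 4*11 + 3
11 = 3*3 + 2
3 = 1*2 + 1
2 = 2*1 + 0  (stop)
So 47/11 = [4; 3, 1, 2].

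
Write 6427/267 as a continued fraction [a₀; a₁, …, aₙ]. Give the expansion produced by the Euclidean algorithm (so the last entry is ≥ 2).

6427 = 24*267 + 19
267 = 14*19 + 1
19 = 19*1 + 0  (stop)
So 6427/267 = [24; 14, 19].

[24; 14, 19]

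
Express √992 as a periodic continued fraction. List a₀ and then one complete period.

[31; 2, 62]

a₀ = ⌊√992⌋ = 31.
With m₀=0, d₀=1 and mₖ₊₁ = dₖaₖ − mₖ, dₖ₊₁ = (n − mₖ₊₁²)/dₖ, aₖ₊₁ = ⌊(a₀+mₖ₊₁)/dₖ₊₁⌋:
  k=1: m=31, d=31, a=2
  k=2: m=31, d=1, a=62
d=1 and a=2a₀=62 at k=2, so the next step gives (m, d) = (31, 31) again — its k=1 value — and the period has length 2.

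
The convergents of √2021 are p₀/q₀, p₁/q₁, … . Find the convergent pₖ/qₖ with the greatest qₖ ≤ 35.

989/22

√2021 = [44; 1, 21, 2, 21, 1, 88, …] (period length 6).
Convergents:
  p_0/q_0 = 44/1
  p_1/q_1 = 45/1
  p_2/q_2 = 989/22
  p_3/q_3 = 2023/45
q_2 = 22 ≤ 35 < 45 = q_3, so the answer is 989/22.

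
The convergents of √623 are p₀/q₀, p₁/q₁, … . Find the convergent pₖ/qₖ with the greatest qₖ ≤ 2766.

31175/1249

√623 = [24; 1, 23, 1, 48, …] (period length 4).
Convergents:
  p_0/q_0 = 24/1
  p_1/q_1 = 25/1
  p_2/q_2 = 599/24
  p_3/q_3 = 624/25
  p_4/q_4 = 30551/1224
  p_5/q_5 = 31175/1249
  p_6/q_6 = 747576/29951
q_5 = 1249 ≤ 2766 < 29951 = q_6, so the answer is 31175/1249.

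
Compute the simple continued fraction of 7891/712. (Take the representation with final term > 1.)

7891 = 11·712 + 59
712 = 12·59 + 4
59 = 14·4 + 3
4 = 1·3 + 1
3 = 3·1 + 0  (stop)
So 7891/712 = [11; 12, 14, 1, 3].

[11; 12, 14, 1, 3]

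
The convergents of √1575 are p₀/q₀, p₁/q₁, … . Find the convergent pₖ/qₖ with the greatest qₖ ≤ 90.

2024/51

√1575 = [39; 1, 2, 5, 2, 1, 78, …] (period length 6).
Convergents:
  p_0/q_0 = 39/1
  p_1/q_1 = 40/1
  p_2/q_2 = 119/3
  p_3/q_3 = 635/16
  p_4/q_4 = 1389/35
  p_5/q_5 = 2024/51
  p_6/q_6 = 159261/4013
q_5 = 51 ≤ 90 < 4013 = q_6, so the answer is 2024/51.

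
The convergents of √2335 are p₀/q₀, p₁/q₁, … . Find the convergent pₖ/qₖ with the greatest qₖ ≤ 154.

4204/87

√2335 = [48; 3, 9, 3, 96, …] (period length 4).
Convergents:
  p_0/q_0 = 48/1
  p_1/q_1 = 145/3
  p_2/q_2 = 1353/28
  p_3/q_3 = 4204/87
  p_4/q_4 = 404937/8380
q_3 = 87 ≤ 154 < 8380 = q_4, so the answer is 4204/87.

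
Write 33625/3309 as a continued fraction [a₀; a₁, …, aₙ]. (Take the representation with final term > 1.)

[10; 6, 5, 2, 2, 9, 2]

33625 = 10×3309 + 535
3309 = 6×535 + 99
535 = 5×99 + 40
99 = 2×40 + 19
40 = 2×19 + 2
19 = 9×2 + 1
2 = 2×1 + 0  (stop)
So 33625/3309 = [10; 6, 5, 2, 2, 9, 2].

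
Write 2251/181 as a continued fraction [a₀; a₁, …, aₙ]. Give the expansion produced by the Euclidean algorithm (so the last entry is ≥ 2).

[12; 2, 3, 2, 3, 3]

2251 = 12*181 + 79
181 = 2*79 + 23
79 = 3*23 + 10
23 = 2*10 + 3
10 = 3*3 + 1
3 = 3*1 + 0  (stop)
So 2251/181 = [12; 2, 3, 2, 3, 3].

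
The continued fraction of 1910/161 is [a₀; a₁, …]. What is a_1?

1

1910 = 11·161 + 139   →  a_0 = 11
161 = 1·139 + 22   →  a_1 = 1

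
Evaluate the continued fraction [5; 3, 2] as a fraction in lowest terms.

Fold from the inside: start with 2/1.
  3 + 1/2 = 7/2
  5 + 2/7 = 37/7

37/7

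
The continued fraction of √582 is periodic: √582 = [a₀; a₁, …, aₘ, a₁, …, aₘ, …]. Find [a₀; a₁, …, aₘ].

[24; 8, 48]

a₀ = ⌊√582⌋ = 24.
With m₀=0, d₀=1 and mₖ₊₁ = dₖaₖ − mₖ, dₖ₊₁ = (n − mₖ₊₁²)/dₖ, aₖ₊₁ = ⌊(a₀+mₖ₊₁)/dₖ₊₁⌋:
  k=1: m=24, d=6, a=8
  k=2: m=24, d=1, a=48
d=1 and a=2a₀=48 at k=2, so the next step gives (m, d) = (24, 6) again — its k=1 value — and the period has length 2.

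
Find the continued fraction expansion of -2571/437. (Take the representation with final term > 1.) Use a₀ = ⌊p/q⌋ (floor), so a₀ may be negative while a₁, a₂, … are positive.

-2571 = -6·437 + 51
437 = 8·51 + 29
51 = 1·29 + 22
29 = 1·22 + 7
22 = 3·7 + 1
7 = 7·1 + 0  (stop)
So -2571/437 = [-6; 8, 1, 1, 3, 7].

[-6; 8, 1, 1, 3, 7]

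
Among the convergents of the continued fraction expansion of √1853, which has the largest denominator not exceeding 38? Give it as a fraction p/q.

947/22

√1853 = [43; 21, 1, 1, 21, 86, …] (period length 5).
Convergents:
  p_0/q_0 = 43/1
  p_1/q_1 = 904/21
  p_2/q_2 = 947/22
  p_3/q_3 = 1851/43
q_2 = 22 ≤ 38 < 43 = q_3, so the answer is 947/22.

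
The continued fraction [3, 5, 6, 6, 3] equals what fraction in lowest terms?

1929/604

Fold from the inside: start with 3/1.
  6 + 1/3 = 19/3
  6 + 3/19 = 117/19
  5 + 19/117 = 604/117
  3 + 117/604 = 1929/604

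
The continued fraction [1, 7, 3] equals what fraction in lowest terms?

Using pₖ = aₖpₖ₋₁ + pₖ₋₂ and qₖ = aₖqₖ₋₁ + qₖ₋₂:
  k=0: a=1, p=1, q=1
  k=1: a=7, p=8, q=7
  k=2: a=3, p=25, q=22

25/22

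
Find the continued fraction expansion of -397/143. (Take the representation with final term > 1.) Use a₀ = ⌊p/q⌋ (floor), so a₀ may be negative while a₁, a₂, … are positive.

[-3; 4, 2, 7, 2]

-397 = -3*143 + 32
143 = 4*32 + 15
32 = 2*15 + 2
15 = 7*2 + 1
2 = 2*1 + 0  (stop)
So -397/143 = [-3; 4, 2, 7, 2].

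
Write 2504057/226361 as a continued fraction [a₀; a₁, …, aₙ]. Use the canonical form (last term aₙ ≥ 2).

2504057 = 11*226361 + 14086
226361 = 16*14086 + 985
14086 = 14*985 + 296
985 = 3*296 + 97
296 = 3*97 + 5
97 = 19*5 + 2
5 = 2*2 + 1
2 = 2*1 + 0  (stop)
So 2504057/226361 = [11; 16, 14, 3, 3, 19, 2, 2].

[11; 16, 14, 3, 3, 19, 2, 2]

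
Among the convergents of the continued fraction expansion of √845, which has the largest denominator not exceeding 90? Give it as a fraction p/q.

843/29

√845 = [29; 14, 1, 1, 14, 58, …] (period length 5).
Convergents:
  p_0/q_0 = 29/1
  p_1/q_1 = 407/14
  p_2/q_2 = 436/15
  p_3/q_3 = 843/29
  p_4/q_4 = 12238/421
q_3 = 29 ≤ 90 < 421 = q_4, so the answer is 843/29.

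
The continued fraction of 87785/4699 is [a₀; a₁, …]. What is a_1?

87785 = 18·4699 + 3203   →  a_0 = 18
4699 = 1·3203 + 1496   →  a_1 = 1

1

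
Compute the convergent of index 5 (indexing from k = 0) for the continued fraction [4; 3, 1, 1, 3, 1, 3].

Using pₖ = aₖpₖ₋₁ + pₖ₋₂, qₖ = aₖqₖ₋₁ + qₖ₋₂ (with p₋₁=1, p₋₂=0, q₋₁=0, q₋₂=1):
  k=0: a=4, p=4, q=1
  k=1: a=3, p=13, q=3
  k=2: a=1, p=17, q=4
  k=3: a=1, p=30, q=7
  k=4: a=3, p=107, q=25
  k=5: a=1, p=137, q=32

137/32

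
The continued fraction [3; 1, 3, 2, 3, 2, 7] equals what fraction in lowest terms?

Fold from the inside: start with 7/1.
  2 + 1/7 = 15/7
  3 + 7/15 = 52/15
  2 + 15/52 = 119/52
  3 + 52/119 = 409/119
  1 + 119/409 = 528/409
  3 + 409/528 = 1993/528

1993/528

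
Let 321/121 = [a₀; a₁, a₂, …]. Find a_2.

321 = 2·121 + 79   →  a_0 = 2
121 = 1·79 + 42   →  a_1 = 1
79 = 1·42 + 37   →  a_2 = 1

1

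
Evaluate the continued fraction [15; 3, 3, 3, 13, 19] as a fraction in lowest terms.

Using pₖ = aₖpₖ₋₁ + pₖ₋₂ and qₖ = aₖqₖ₋₁ + qₖ₋₂:
  k=0: a=15, p=15, q=1
  k=1: a=3, p=46, q=3
  k=2: a=3, p=153, q=10
  k=3: a=3, p=505, q=33
  k=4: a=13, p=6718, q=439
  k=5: a=19, p=128147, q=8374

128147/8374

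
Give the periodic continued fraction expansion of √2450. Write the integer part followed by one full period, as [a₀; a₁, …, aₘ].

a₀ = ⌊√2450⌋ = 49.
With m₀=0, d₀=1 and mₖ₊₁ = dₖaₖ − mₖ, dₖ₊₁ = (n − mₖ₊₁²)/dₖ, aₖ₊₁ = ⌊(a₀+mₖ₊₁)/dₖ₊₁⌋:
  k=1: m=49, d=49, a=2
  k=2: m=49, d=1, a=98
d=1 and a=2a₀=98 at k=2, so the next step gives (m, d) = (49, 49) again — its k=1 value — and the period has length 2.

[49; 2, 98]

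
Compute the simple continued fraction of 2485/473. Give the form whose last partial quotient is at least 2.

[5; 3, 1, 16, 7]

2485 = 5×473 + 120
473 = 3×120 + 113
120 = 1×113 + 7
113 = 16×7 + 1
7 = 7×1 + 0  (stop)
So 2485/473 = [5; 3, 1, 16, 7].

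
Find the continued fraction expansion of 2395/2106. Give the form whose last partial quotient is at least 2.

2395 = 1·2106 + 289
2106 = 7·289 + 83
289 = 3·83 + 40
83 = 2·40 + 3
40 = 13·3 + 1
3 = 3·1 + 0  (stop)
So 2395/2106 = [1; 7, 3, 2, 13, 3].

[1; 7, 3, 2, 13, 3]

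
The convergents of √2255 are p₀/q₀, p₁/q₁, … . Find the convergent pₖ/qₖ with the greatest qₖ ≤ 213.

3609/76

√2255 = [47; 2, 18, 2, 94, …] (period length 4).
Convergents:
  p_0/q_0 = 47/1
  p_1/q_1 = 95/2
  p_2/q_2 = 1757/37
  p_3/q_3 = 3609/76
  p_4/q_4 = 341003/7181
q_3 = 76 ≤ 213 < 7181 = q_4, so the answer is 3609/76.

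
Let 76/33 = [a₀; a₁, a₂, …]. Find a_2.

76 = 2·33 + 10   →  a_0 = 2
33 = 3·10 + 3   →  a_1 = 3
10 = 3·3 + 1   →  a_2 = 3

3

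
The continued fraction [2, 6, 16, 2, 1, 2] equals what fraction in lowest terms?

Fold from the inside: start with 2/1.
  1 + 1/2 = 3/2
  2 + 2/3 = 8/3
  16 + 3/8 = 131/8
  6 + 8/131 = 794/131
  2 + 131/794 = 1719/794

1719/794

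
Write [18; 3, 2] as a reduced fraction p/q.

128/7

Fold from the inside: start with 2/1.
  3 + 1/2 = 7/2
  18 + 2/7 = 128/7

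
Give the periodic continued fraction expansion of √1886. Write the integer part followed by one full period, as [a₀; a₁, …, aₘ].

a₀ = ⌊√1886⌋ = 43.
With m₀=0, d₀=1 and mₖ₊₁ = dₖaₖ − mₖ, dₖ₊₁ = (n − mₖ₊₁²)/dₖ, aₖ₊₁ = ⌊(a₀+mₖ₊₁)/dₖ₊₁⌋:
  k=1: m=43, d=37, a=2
  k=2: m=31, d=25, a=2
  k=3: m=19, d=61, a=1
  k=4: m=42, d=2, a=42
  k=5: m=42, d=61, a=1
  k=6: m=19, d=25, a=2
  k=7: m=31, d=37, a=2
  k=8: m=43, d=1, a=86
d=1 and a=2a₀=86 at k=8, so the next step gives (m, d) = (43, 37) again — its k=1 value — and the period has length 8.

[43; 2, 2, 1, 42, 1, 2, 2, 86]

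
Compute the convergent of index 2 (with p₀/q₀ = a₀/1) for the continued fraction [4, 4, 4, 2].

72/17

Using pₖ = aₖpₖ₋₁ + pₖ₋₂, qₖ = aₖqₖ₋₁ + qₖ₋₂ (with p₋₁=1, p₋₂=0, q₋₁=0, q₋₂=1):
  k=0: a=4, p=4, q=1
  k=1: a=4, p=17, q=4
  k=2: a=4, p=72, q=17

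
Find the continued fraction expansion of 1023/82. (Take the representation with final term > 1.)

[12; 2, 9, 1, 3]

1023 = 12×82 + 39
82 = 2×39 + 4
39 = 9×4 + 3
4 = 1×3 + 1
3 = 3×1 + 0  (stop)
So 1023/82 = [12; 2, 9, 1, 3].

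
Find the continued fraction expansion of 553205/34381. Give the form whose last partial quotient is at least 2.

[16; 11, 17, 12, 7, 2]

553205 = 16*34381 + 3109
34381 = 11*3109 + 182
3109 = 17*182 + 15
182 = 12*15 + 2
15 = 7*2 + 1
2 = 2*1 + 0  (stop)
So 553205/34381 = [16; 11, 17, 12, 7, 2].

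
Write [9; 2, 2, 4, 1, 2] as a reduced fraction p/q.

Using pₖ = aₖpₖ₋₁ + pₖ₋₂ and qₖ = aₖqₖ₋₁ + qₖ₋₂:
  k=0: a=9, p=9, q=1
  k=1: a=2, p=19, q=2
  k=2: a=2, p=47, q=5
  k=3: a=4, p=207, q=22
  k=4: a=1, p=254, q=27
  k=5: a=2, p=715, q=76

715/76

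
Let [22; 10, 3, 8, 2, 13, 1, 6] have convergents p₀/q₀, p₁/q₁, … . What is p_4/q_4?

Using pₖ = aₖpₖ₋₁ + pₖ₋₂, qₖ = aₖqₖ₋₁ + qₖ₋₂ (with p₋₁=1, p₋₂=0, q₋₁=0, q₋₂=1):
  k=0: a=22, p=22, q=1
  k=1: a=10, p=221, q=10
  k=2: a=3, p=685, q=31
  k=3: a=8, p=5701, q=258
  k=4: a=2, p=12087, q=547

12087/547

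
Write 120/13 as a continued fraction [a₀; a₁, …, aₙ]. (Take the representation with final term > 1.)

[9; 4, 3]

120 = 9*13 + 3
13 = 4*3 + 1
3 = 3*1 + 0  (stop)
So 120/13 = [9; 4, 3].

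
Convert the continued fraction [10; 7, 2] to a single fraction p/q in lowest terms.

152/15

Fold from the inside: start with 2/1.
  7 + 1/2 = 15/2
  10 + 2/15 = 152/15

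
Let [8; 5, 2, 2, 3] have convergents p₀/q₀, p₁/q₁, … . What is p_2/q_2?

Using pₖ = aₖpₖ₋₁ + pₖ₋₂, qₖ = aₖqₖ₋₁ + qₖ₋₂ (with p₋₁=1, p₋₂=0, q₋₁=0, q₋₂=1):
  k=0: a=8, p=8, q=1
  k=1: a=5, p=41, q=5
  k=2: a=2, p=90, q=11

90/11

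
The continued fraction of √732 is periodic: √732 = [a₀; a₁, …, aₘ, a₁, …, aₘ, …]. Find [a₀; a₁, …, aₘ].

a₀ = ⌊√732⌋ = 27.
With m₀=0, d₀=1 and mₖ₊₁ = dₖaₖ − mₖ, dₖ₊₁ = (n − mₖ₊₁²)/dₖ, aₖ₊₁ = ⌊(a₀+mₖ₊₁)/dₖ₊₁⌋:
  k=1: m=27, d=3, a=18
  k=2: m=27, d=1, a=54
d=1 and a=2a₀=54 at k=2, so the next step gives (m, d) = (27, 3) again — its k=1 value — and the period has length 2.

[27; 18, 54]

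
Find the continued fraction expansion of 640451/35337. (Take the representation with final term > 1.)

640451 = 18·35337 + 4385
35337 = 8·4385 + 257
4385 = 17·257 + 16
257 = 16·16 + 1
16 = 16·1 + 0  (stop)
So 640451/35337 = [18; 8, 17, 16, 16].

[18; 8, 17, 16, 16]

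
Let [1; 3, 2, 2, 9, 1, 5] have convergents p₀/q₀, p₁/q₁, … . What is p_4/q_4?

207/160

Using pₖ = aₖpₖ₋₁ + pₖ₋₂, qₖ = aₖqₖ₋₁ + qₖ₋₂ (with p₋₁=1, p₋₂=0, q₋₁=0, q₋₂=1):
  k=0: a=1, p=1, q=1
  k=1: a=3, p=4, q=3
  k=2: a=2, p=9, q=7
  k=3: a=2, p=22, q=17
  k=4: a=9, p=207, q=160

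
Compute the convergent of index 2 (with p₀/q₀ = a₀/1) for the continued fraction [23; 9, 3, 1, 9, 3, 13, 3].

Using pₖ = aₖpₖ₋₁ + pₖ₋₂, qₖ = aₖqₖ₋₁ + qₖ₋₂ (with p₋₁=1, p₋₂=0, q₋₁=0, q₋₂=1):
  k=0: a=23, p=23, q=1
  k=1: a=9, p=208, q=9
  k=2: a=3, p=647, q=28

647/28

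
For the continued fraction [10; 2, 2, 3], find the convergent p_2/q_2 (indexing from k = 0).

Using pₖ = aₖpₖ₋₁ + pₖ₋₂, qₖ = aₖqₖ₋₁ + qₖ₋₂ (with p₋₁=1, p₋₂=0, q₋₁=0, q₋₂=1):
  k=0: a=10, p=10, q=1
  k=1: a=2, p=21, q=2
  k=2: a=2, p=52, q=5

52/5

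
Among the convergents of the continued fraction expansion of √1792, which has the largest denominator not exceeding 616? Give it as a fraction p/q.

√1792 = [42; 3, 84, …] (period length 2).
Convergents:
  p_0/q_0 = 42/1
  p_1/q_1 = 127/3
  p_2/q_2 = 10710/253
  p_3/q_3 = 32257/762
q_2 = 253 ≤ 616 < 762 = q_3, so the answer is 10710/253.

10710/253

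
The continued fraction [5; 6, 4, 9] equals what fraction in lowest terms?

1192/231

Fold from the inside: start with 9/1.
  4 + 1/9 = 37/9
  6 + 9/37 = 231/37
  5 + 37/231 = 1192/231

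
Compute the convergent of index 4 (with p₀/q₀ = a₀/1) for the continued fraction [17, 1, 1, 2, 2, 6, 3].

Using pₖ = aₖpₖ₋₁ + pₖ₋₂, qₖ = aₖqₖ₋₁ + qₖ₋₂ (with p₋₁=1, p₋₂=0, q₋₁=0, q₋₂=1):
  k=0: a=17, p=17, q=1
  k=1: a=1, p=18, q=1
  k=2: a=1, p=35, q=2
  k=3: a=2, p=88, q=5
  k=4: a=2, p=211, q=12

211/12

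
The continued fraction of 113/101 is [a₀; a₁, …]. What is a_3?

2

113 = 1·101 + 12   →  a_0 = 1
101 = 8·12 + 5   →  a_1 = 8
12 = 2·5 + 2   →  a_2 = 2
5 = 2·2 + 1   →  a_3 = 2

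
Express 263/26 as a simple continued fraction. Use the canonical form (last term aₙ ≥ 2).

[10; 8, 1, 2]

263 = 10×26 + 3
26 = 8×3 + 2
3 = 1×2 + 1
2 = 2×1 + 0  (stop)
So 263/26 = [10; 8, 1, 2].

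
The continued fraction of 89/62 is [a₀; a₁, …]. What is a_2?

3

89 = 1·62 + 27   →  a_0 = 1
62 = 2·27 + 8   →  a_1 = 2
27 = 3·8 + 3   →  a_2 = 3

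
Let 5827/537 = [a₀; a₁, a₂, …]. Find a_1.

5827 = 10·537 + 457   →  a_0 = 10
537 = 1·457 + 80   →  a_1 = 1

1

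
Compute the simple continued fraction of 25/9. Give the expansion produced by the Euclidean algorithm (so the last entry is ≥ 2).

[2; 1, 3, 2]

25 = 2·9 + 7
9 = 1·7 + 2
7 = 3·2 + 1
2 = 2·1 + 0  (stop)
So 25/9 = [2; 1, 3, 2].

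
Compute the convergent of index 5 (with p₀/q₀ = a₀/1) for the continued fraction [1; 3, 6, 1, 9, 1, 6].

315/239

Using pₖ = aₖpₖ₋₁ + pₖ₋₂, qₖ = aₖqₖ₋₁ + qₖ₋₂ (with p₋₁=1, p₋₂=0, q₋₁=0, q₋₂=1):
  k=0: a=1, p=1, q=1
  k=1: a=3, p=4, q=3
  k=2: a=6, p=25, q=19
  k=3: a=1, p=29, q=22
  k=4: a=9, p=286, q=217
  k=5: a=1, p=315, q=239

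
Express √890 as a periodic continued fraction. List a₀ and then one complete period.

a₀ = ⌊√890⌋ = 29.
With m₀=0, d₀=1 and mₖ₊₁ = dₖaₖ − mₖ, dₖ₊₁ = (n − mₖ₊₁²)/dₖ, aₖ₊₁ = ⌊(a₀+mₖ₊₁)/dₖ₊₁⌋:
  k=1: m=29, d=49, a=1
  k=2: m=20, d=10, a=4
  k=3: m=20, d=49, a=1
  k=4: m=29, d=1, a=58
d=1 and a=2a₀=58 at k=4, so the next step gives (m, d) = (29, 49) again — its k=1 value — and the period has length 4.

[29; 1, 4, 1, 58]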